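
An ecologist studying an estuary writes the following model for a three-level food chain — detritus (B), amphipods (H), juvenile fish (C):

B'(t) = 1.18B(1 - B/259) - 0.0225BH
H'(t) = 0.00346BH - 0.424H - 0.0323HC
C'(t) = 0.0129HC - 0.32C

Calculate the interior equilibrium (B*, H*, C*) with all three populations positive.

B* ≈ 136, H* ≈ 24.8, C* ≈ 1.49

From dC/dt = 0: 0.0129H* = 0.32, so H* = 24.8.
From dB/dt = 0: 1.18(1 - B*/259) = 0.0225·24.8, giving B* = 259·(1 - 0.473) = 136.
From dH/dt = 0: 0.00346·136 - 0.424 = 0.0323C*, so C* = 0.0483/0.0323 = 1.49.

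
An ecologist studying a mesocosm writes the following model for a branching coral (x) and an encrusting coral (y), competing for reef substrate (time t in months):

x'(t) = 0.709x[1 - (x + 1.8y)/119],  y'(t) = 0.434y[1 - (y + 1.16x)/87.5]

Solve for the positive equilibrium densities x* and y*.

x* ≈ 35.4, y* ≈ 46.5

Setting both brackets to zero gives the nullclines x + 1.8y = 119 and 1.16x + y = 87.5.
Substituting y = 87.5 - 1.16x into the first: x(1 - 1.8·1.16) = 119 - 1.8·87.5.
So x* = -38.5/-1.09 = 35.4, and then y* = 87.5 - 1.16·35.4 = 46.5.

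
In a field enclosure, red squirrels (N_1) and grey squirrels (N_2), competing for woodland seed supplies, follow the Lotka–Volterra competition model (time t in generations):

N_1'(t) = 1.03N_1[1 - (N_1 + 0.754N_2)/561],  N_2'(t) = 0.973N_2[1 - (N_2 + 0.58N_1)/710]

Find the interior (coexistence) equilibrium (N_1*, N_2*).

Setting both brackets to zero gives the nullclines N_1 + 0.754N_2 = 561 and 0.58N_1 + N_2 = 710.
Substituting N_2 = 710 - 0.58N_1 into the first: N_1(1 - 0.754·0.58) = 561 - 0.754·710.
So N_1* = 25.7/0.563 = 45.6, and then N_2* = 710 - 0.58·45.6 = 684.

N_1* ≈ 45.6, N_2* ≈ 684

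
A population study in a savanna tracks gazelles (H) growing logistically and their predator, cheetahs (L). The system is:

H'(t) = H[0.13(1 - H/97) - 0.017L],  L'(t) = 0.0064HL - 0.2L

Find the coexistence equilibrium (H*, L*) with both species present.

From dL/dt = 0 with L > 0: 0.0064H* = 0.2, so H* = 31.2.
Substitute into dH/dt = 0: 0.13(1 - 31.2/97) = 0.017L*.
The bracket is 0.678, giving L* = 0.0881/0.017 = 5.18.

H* ≈ 31.2, L* ≈ 5.18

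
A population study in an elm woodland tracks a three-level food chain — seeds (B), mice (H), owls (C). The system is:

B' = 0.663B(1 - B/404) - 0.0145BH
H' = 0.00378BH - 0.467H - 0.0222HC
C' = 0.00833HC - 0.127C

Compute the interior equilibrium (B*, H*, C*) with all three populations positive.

B* ≈ 269, H* ≈ 15.2, C* ≈ 24.8

From dC/dt = 0: 0.00833H* = 0.127, so H* = 15.2.
From dB/dt = 0: 0.663(1 - B*/404) = 0.0145·15.2, giving B* = 404·(1 - 0.333) = 269.
From dH/dt = 0: 0.00378·269 - 0.467 = 0.0222C*, so C* = 0.551/0.0222 = 24.8.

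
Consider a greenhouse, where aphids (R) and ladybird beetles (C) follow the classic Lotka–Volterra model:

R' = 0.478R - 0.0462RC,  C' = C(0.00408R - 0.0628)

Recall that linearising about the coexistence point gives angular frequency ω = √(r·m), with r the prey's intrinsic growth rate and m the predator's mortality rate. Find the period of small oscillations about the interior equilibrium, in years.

T ≈ 36.3 years

Here r = 0.478 and m = 0.0628, so r·m = 0.03.
ω = √0.03 = 0.173 per year, hence T = 2π/ω ≈ 36.3 years.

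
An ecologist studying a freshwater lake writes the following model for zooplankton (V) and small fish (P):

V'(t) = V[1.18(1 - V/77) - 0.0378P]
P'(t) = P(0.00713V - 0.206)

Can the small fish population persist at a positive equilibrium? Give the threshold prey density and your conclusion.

Threshold V = 28.9; K > 28.9, so yes, the predator persists.

The predator equation gives dP/dt > 0 only when V > 0.206/0.00713 = 28.9.
Without the predator, V → K = 77. Since 77 > 28.9, the predator can invade and persist.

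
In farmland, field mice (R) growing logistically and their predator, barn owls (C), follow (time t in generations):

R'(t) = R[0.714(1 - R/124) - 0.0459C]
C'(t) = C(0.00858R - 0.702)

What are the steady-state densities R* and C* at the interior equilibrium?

R* ≈ 81.8, C* ≈ 5.29

From dC/dt = 0 with C > 0: 0.00858R* = 0.702, so R* = 81.8.
Substitute into dR/dt = 0: 0.714(1 - 81.8/124) = 0.0459C*.
The bracket is 0.34, giving C* = 0.243/0.0459 = 5.29.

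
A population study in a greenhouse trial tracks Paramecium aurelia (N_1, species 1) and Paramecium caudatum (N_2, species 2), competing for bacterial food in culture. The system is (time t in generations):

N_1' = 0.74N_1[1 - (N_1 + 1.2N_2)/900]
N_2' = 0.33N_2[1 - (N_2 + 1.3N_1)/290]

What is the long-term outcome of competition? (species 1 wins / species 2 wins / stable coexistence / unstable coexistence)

Compare the nullcline intercepts: K1/α12 = 900/1.2 = 750 > K2 = 290; K2/α21 = 290/1.3 = 223 < K1 = 900.
Since the inequalities point opposite ways, species 1 can invade but species 2 cannot.

species 1 excludes species 2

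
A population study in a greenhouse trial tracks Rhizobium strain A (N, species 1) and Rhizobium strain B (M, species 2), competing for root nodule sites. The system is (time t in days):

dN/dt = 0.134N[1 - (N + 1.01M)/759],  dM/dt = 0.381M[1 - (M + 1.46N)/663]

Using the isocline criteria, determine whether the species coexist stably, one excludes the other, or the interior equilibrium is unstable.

species 1 excludes species 2

Compare the nullcline intercepts: K1/α12 = 759/1.01 = 751 > K2 = 663; K2/α21 = 663/1.46 = 454 < K1 = 759.
Since the inequalities point opposite ways, species 1 can invade but species 2 cannot.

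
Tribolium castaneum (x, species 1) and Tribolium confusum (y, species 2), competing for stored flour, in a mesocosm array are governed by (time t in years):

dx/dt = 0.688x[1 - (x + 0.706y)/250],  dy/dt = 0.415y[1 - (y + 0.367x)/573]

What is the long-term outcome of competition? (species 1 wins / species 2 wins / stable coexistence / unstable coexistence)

species 2 excludes species 1

Compare the nullcline intercepts: K1/α12 = 250/0.706 = 354 < K2 = 573; K2/α21 = 573/0.367 = 1560 > K1 = 250.
Since the inequalities point opposite ways, species 2 can invade but species 1 cannot.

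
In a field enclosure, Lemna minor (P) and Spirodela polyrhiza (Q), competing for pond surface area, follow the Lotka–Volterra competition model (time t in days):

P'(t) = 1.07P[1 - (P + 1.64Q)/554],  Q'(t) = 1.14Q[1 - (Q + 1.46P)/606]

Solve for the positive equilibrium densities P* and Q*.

Setting both brackets to zero gives the nullclines P + 1.64Q = 554 and 1.46P + Q = 606.
Substituting Q = 606 - 1.46P into the first: P(1 - 1.64·1.46) = 554 - 1.64·606.
So P* = -440/-1.39 = 315, and then Q* = 606 - 1.46·315 = 145.

P* ≈ 315, Q* ≈ 145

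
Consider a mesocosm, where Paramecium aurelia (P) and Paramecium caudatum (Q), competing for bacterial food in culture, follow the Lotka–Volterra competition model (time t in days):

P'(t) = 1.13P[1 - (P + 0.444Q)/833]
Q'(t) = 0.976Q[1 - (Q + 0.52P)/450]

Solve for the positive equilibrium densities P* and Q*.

P* ≈ 823, Q* ≈ 21.9

Setting both brackets to zero gives the nullclines P + 0.444Q = 833 and 0.52P + Q = 450.
Substituting Q = 450 - 0.52P into the first: P(1 - 0.444·0.52) = 833 - 0.444·450.
So P* = 633/0.769 = 823, and then Q* = 450 - 0.52·823 = 21.9.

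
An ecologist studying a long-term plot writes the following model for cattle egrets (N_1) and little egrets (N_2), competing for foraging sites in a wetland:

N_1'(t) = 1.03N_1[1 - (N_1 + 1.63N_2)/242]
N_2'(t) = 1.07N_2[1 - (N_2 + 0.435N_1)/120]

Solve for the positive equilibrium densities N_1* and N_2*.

N_1* ≈ 159, N_2* ≈ 50.6

Setting both brackets to zero gives the nullclines N_1 + 1.63N_2 = 242 and 0.435N_1 + N_2 = 120.
Substituting N_2 = 120 - 0.435N_1 into the first: N_1(1 - 1.63·0.435) = 242 - 1.63·120.
So N_1* = 46.4/0.291 = 159, and then N_2* = 120 - 0.435·159 = 50.6.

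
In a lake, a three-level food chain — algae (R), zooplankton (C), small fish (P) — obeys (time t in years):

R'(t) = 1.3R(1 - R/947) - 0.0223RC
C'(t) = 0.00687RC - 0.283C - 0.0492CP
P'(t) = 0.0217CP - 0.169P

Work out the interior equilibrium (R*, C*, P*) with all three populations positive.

From dP/dt = 0: 0.0217C* = 0.169, so C* = 7.79.
From dR/dt = 0: 1.3(1 - R*/947) = 0.0223·7.79, giving R* = 947·(1 - 0.134) = 820.
From dC/dt = 0: 0.00687·820 - 0.283 = 0.0492P*, so P* = 5.35/0.0492 = 109.

R* ≈ 820, C* ≈ 7.79, P* ≈ 109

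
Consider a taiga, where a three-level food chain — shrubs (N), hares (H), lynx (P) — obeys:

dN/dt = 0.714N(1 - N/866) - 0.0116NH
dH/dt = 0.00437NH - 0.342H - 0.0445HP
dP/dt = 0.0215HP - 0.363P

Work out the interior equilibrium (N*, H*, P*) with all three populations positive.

N* ≈ 628, H* ≈ 16.9, P* ≈ 54

From dP/dt = 0: 0.0215H* = 0.363, so H* = 16.9.
From dN/dt = 0: 0.714(1 - N*/866) = 0.0116·16.9, giving N* = 866·(1 - 0.274) = 628.
From dH/dt = 0: 0.00437·628 - 0.342 = 0.0445P*, so P* = 2.4/0.0445 = 54.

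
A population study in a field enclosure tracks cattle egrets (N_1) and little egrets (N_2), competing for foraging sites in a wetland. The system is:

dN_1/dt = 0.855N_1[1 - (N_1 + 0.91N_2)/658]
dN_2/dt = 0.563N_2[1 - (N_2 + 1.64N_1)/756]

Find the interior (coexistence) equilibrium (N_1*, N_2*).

N_1* ≈ 60.8, N_2* ≈ 656

Setting both brackets to zero gives the nullclines N_1 + 0.91N_2 = 658 and 1.64N_1 + N_2 = 756.
Substituting N_2 = 756 - 1.64N_1 into the first: N_1(1 - 0.91·1.64) = 658 - 0.91·756.
So N_1* = -30/-0.492 = 60.8, and then N_2* = 756 - 1.64·60.8 = 656.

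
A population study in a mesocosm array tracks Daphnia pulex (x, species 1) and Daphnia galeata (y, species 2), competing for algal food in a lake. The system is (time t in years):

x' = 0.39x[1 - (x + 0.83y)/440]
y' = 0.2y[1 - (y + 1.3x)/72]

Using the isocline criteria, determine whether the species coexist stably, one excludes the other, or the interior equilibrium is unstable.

species 1 excludes species 2

Compare the nullcline intercepts: K1/α12 = 440/0.83 = 530 > K2 = 72; K2/α21 = 72/1.3 = 55.4 < K1 = 440.
Since the inequalities point opposite ways, species 1 can invade but species 2 cannot.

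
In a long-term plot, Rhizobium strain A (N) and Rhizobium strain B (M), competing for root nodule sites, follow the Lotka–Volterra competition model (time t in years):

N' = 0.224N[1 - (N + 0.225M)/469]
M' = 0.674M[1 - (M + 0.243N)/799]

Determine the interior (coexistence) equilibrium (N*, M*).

N* ≈ 306, M* ≈ 725

Setting both brackets to zero gives the nullclines N + 0.225M = 469 and 0.243N + M = 799.
Substituting M = 799 - 0.243N into the first: N(1 - 0.225·0.243) = 469 - 0.225·799.
So N* = 289/0.945 = 306, and then M* = 799 - 0.243·306 = 725.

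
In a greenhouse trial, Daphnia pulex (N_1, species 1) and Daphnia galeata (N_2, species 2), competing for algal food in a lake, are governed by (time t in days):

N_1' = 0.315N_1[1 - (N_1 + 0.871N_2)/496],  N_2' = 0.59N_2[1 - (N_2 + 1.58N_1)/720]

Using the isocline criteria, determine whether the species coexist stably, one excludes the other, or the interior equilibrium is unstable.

unstable coexistence (outcome depends on initial conditions)

Compare the nullcline intercepts: K1/α12 = 496/0.871 = 569 < K2 = 720; K2/α21 = 720/1.58 = 456 < K1 = 496.
Since both are reversed, neither can invade when rare; the interior point is a saddle.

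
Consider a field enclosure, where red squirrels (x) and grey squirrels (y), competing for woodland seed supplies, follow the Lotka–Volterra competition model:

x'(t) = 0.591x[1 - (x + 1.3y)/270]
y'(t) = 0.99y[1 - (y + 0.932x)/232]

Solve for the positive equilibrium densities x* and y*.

x* ≈ 149, y* ≈ 92.8

Setting both brackets to zero gives the nullclines x + 1.3y = 270 and 0.932x + y = 232.
Substituting y = 232 - 0.932x into the first: x(1 - 1.3·0.932) = 270 - 1.3·232.
So x* = -31.6/-0.212 = 149, and then y* = 232 - 0.932·149 = 92.8.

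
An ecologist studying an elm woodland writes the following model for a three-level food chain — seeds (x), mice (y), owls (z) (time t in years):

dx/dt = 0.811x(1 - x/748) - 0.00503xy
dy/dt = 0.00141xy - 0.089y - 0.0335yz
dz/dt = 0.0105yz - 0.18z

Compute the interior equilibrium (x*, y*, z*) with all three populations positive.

x* ≈ 668, y* ≈ 17.1, z* ≈ 25.5

From dz/dt = 0: 0.0105y* = 0.18, so y* = 17.1.
From dx/dt = 0: 0.811(1 - x*/748) = 0.00503·17.1, giving x* = 748·(1 - 0.106) = 668.
From dy/dt = 0: 0.00141·668 - 0.089 = 0.0335z*, so z* = 0.854/0.0335 = 25.5.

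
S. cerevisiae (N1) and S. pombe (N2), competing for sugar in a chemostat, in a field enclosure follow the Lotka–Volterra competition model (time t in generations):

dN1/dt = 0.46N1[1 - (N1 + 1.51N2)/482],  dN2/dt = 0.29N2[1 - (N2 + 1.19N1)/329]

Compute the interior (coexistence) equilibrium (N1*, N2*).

Setting both brackets to zero gives the nullclines N1 + 1.51N2 = 482 and 1.19N1 + N2 = 329.
Substituting N2 = 329 - 1.19N1 into the first: N1(1 - 1.51·1.19) = 482 - 1.51·329.
So N1* = -14.8/-0.797 = 18.6, and then N2* = 329 - 1.19·18.6 = 307.

N1* ≈ 18.6, N2* ≈ 307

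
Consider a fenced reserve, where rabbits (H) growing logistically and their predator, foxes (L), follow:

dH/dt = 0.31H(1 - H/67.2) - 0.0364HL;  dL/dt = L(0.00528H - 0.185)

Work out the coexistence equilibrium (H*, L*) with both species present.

From dL/dt = 0 with L > 0: 0.00528H* = 0.185, so H* = 35.
Substitute into dH/dt = 0: 0.31(1 - 35/67.2) = 0.0364L*.
The bracket is 0.479, giving L* = 0.148/0.0364 = 4.08.

H* ≈ 35, L* ≈ 4.08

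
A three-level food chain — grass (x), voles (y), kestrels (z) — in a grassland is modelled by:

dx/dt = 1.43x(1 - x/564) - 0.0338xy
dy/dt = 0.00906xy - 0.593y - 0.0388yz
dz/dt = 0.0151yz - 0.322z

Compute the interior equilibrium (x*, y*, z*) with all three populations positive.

x* ≈ 280, y* ≈ 21.3, z* ≈ 50

From dz/dt = 0: 0.0151y* = 0.322, so y* = 21.3.
From dx/dt = 0: 1.43(1 - x*/564) = 0.0338·21.3, giving x* = 564·(1 - 0.504) = 280.
From dy/dt = 0: 0.00906·280 - 0.593 = 0.0388z*, so z* = 1.94/0.0388 = 50.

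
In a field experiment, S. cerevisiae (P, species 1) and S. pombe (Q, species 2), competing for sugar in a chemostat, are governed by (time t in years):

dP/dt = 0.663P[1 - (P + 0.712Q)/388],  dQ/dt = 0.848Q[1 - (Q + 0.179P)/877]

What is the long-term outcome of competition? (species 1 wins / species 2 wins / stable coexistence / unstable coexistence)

Compare the nullcline intercepts: K1/α12 = 388/0.712 = 545 < K2 = 877; K2/α21 = 877/0.179 = 4900 > K1 = 388.
Since the inequalities point opposite ways, species 2 can invade but species 1 cannot.

species 2 excludes species 1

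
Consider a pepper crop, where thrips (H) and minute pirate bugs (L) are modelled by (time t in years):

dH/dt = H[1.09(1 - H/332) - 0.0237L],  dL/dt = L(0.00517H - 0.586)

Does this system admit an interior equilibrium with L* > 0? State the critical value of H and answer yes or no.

The predator equation gives dL/dt > 0 only when H > 0.586/0.00517 = 113.
Without the predator, H → K = 332. Since 332 > 113, the predator can invade and persist.

Threshold H = 113; K > 113, so yes, the predator persists.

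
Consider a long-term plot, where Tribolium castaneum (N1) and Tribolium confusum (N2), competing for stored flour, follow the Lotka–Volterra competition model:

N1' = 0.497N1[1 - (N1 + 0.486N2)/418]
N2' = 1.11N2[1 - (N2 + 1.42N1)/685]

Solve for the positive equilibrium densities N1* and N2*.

Setting both brackets to zero gives the nullclines N1 + 0.486N2 = 418 and 1.42N1 + N2 = 685.
Substituting N2 = 685 - 1.42N1 into the first: N1(1 - 0.486·1.42) = 418 - 0.486·685.
So N1* = 85.1/0.31 = 275, and then N2* = 685 - 1.42·275 = 295.

N1* ≈ 275, N2* ≈ 295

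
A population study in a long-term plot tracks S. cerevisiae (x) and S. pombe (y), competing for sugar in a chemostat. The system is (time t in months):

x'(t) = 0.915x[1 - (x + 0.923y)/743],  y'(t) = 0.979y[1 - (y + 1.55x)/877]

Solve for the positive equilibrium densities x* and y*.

Setting both brackets to zero gives the nullclines x + 0.923y = 743 and 1.55x + y = 877.
Substituting y = 877 - 1.55x into the first: x(1 - 0.923·1.55) = 743 - 0.923·877.
So x* = -66.5/-0.431 = 154, and then y* = 877 - 1.55·154 = 638.

x* ≈ 154, y* ≈ 638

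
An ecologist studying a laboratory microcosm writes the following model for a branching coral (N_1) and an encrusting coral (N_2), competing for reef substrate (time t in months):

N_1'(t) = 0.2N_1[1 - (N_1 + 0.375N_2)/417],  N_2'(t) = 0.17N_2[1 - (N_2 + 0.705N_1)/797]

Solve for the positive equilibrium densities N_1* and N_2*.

N_1* ≈ 161, N_2* ≈ 684

Setting both brackets to zero gives the nullclines N_1 + 0.375N_2 = 417 and 0.705N_1 + N_2 = 797.
Substituting N_2 = 797 - 0.705N_1 into the first: N_1(1 - 0.375·0.705) = 417 - 0.375·797.
So N_1* = 118/0.736 = 161, and then N_2* = 797 - 0.705·161 = 684.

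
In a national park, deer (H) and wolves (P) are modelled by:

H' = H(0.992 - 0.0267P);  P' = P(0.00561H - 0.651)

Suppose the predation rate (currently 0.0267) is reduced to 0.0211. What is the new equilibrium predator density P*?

At the interior fixed point, setting dH/dt = 0 with H > 0 fixes P* = (prey growth rate)/(HP coefficient) — independent of the other coefficients.
With the change, P* = 0.992/0.0211 = 47; it rises from 37.2.

P* ≈ 47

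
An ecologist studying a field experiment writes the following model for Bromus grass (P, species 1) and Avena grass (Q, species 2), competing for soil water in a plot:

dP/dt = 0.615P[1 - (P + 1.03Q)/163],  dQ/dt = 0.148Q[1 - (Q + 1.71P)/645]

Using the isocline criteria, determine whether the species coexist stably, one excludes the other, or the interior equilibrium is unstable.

species 2 excludes species 1

Compare the nullcline intercepts: K1/α12 = 163/1.03 = 158 < K2 = 645; K2/α21 = 645/1.71 = 377 > K1 = 163.
Since the inequalities point opposite ways, species 2 can invade but species 1 cannot.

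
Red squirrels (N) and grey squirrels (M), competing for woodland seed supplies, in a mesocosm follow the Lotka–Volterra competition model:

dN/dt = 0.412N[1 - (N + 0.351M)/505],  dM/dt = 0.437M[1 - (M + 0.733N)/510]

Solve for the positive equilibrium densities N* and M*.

Setting both brackets to zero gives the nullclines N + 0.351M = 505 and 0.733N + M = 510.
Substituting M = 510 - 0.733N into the first: N(1 - 0.351·0.733) = 505 - 0.351·510.
So N* = 326/0.743 = 439, and then M* = 510 - 0.733·439 = 188.

N* ≈ 439, M* ≈ 188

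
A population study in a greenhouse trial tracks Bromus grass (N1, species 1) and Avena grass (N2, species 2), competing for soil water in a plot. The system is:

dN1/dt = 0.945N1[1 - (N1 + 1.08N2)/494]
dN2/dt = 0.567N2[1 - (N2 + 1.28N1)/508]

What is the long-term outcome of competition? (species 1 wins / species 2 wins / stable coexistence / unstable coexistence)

Compare the nullcline intercepts: K1/α12 = 494/1.08 = 457 < K2 = 508; K2/α21 = 508/1.28 = 397 < K1 = 494.
Since both are reversed, neither can invade when rare; the interior point is a saddle.

unstable coexistence (outcome depends on initial conditions)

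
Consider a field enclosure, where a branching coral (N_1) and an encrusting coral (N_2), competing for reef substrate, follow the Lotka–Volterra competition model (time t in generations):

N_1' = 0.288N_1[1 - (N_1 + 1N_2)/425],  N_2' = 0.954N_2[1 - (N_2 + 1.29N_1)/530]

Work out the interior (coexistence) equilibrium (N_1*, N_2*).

N_1* ≈ 362, N_2* ≈ 62.9

Setting both brackets to zero gives the nullclines N_1 + 1N_2 = 425 and 1.29N_1 + N_2 = 530.
Substituting N_2 = 530 - 1.29N_1 into the first: N_1(1 - 1·1.29) = 425 - 1·530.
So N_1* = -105/-0.29 = 362, and then N_2* = 530 - 1.29·362 = 62.9.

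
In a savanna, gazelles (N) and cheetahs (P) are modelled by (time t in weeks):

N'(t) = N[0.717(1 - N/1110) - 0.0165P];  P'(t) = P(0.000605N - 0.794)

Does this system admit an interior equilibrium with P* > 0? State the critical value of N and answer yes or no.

The predator equation gives dP/dt > 0 only when N > 0.794/0.000605 = 1310.
Without the predator, N → K = 1110. Since 1110 < 1310, the predator cannot invade.

Threshold N = 1310; K < 1310, so no, the predator goes extinct.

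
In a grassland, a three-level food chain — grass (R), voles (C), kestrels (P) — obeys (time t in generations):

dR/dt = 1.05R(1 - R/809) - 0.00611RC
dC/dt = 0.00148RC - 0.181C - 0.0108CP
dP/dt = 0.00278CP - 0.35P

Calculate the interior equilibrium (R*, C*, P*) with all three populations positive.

R* ≈ 216, C* ≈ 126, P* ≈ 12.9

From dP/dt = 0: 0.00278C* = 0.35, so C* = 126.
From dR/dt = 0: 1.05(1 - R*/809) = 0.00611·126, giving R* = 809·(1 - 0.733) = 216.
From dC/dt = 0: 0.00148·216 - 0.181 = 0.0108P*, so P* = 0.139/0.0108 = 12.9.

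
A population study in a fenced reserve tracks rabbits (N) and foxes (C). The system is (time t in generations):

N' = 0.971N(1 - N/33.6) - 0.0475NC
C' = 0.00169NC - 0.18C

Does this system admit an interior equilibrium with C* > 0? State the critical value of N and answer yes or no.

Threshold N = 107; K < 107, so no, the predator goes extinct.

The predator equation gives dC/dt > 0 only when N > 0.18/0.00169 = 107.
Without the predator, N → K = 33.6. Since 33.6 < 107, the predator cannot invade.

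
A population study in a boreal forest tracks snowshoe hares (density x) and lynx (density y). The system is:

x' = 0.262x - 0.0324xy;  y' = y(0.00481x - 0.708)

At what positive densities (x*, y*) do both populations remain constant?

x* ≈ 147, y* ≈ 8.09

Set dy/dt = 0 with y > 0: 0.00481x - 0.708 = 0, so x* = 0.708/0.00481 = 147.
Set dx/dt = 0 with x > 0: 0.262 - 0.0324y = 0, so y* = 0.262/0.0324 = 8.09.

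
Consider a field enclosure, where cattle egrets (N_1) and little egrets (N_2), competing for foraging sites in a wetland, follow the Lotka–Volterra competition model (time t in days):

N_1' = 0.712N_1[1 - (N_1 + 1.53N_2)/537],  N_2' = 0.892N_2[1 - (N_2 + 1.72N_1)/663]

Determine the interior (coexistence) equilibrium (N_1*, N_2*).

Setting both brackets to zero gives the nullclines N_1 + 1.53N_2 = 537 and 1.72N_1 + N_2 = 663.
Substituting N_2 = 663 - 1.72N_1 into the first: N_1(1 - 1.53·1.72) = 537 - 1.53·663.
So N_1* = -477/-1.63 = 293, and then N_2* = 663 - 1.72·293 = 160.

N_1* ≈ 293, N_2* ≈ 160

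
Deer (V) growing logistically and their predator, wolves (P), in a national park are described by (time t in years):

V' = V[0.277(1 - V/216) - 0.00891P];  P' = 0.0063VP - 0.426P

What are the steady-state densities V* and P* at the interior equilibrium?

V* ≈ 67.6, P* ≈ 21.4

From dP/dt = 0 with P > 0: 0.0063V* = 0.426, so V* = 67.6.
Substitute into dV/dt = 0: 0.277(1 - 67.6/216) = 0.00891P*.
The bracket is 0.687, giving P* = 0.19/0.00891 = 21.4.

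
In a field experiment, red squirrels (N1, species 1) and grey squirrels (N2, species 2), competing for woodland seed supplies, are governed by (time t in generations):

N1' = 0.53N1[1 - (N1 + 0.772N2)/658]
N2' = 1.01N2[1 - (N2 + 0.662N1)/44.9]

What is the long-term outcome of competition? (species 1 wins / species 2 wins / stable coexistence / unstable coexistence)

species 1 excludes species 2

Compare the nullcline intercepts: K1/α12 = 658/0.772 = 852 > K2 = 44.9; K2/α21 = 44.9/0.662 = 67.8 < K1 = 658.
Since the inequalities point opposite ways, species 1 can invade but species 2 cannot.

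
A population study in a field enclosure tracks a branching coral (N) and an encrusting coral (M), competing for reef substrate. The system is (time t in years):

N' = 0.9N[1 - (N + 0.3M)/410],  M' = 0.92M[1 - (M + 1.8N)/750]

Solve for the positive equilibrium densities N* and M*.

N* ≈ 402, M* ≈ 26.1

Setting both brackets to zero gives the nullclines N + 0.3M = 410 and 1.8N + M = 750.
Substituting M = 750 - 1.8N into the first: N(1 - 0.3·1.8) = 410 - 0.3·750.
So N* = 185/0.46 = 402, and then M* = 750 - 1.8·402 = 26.1.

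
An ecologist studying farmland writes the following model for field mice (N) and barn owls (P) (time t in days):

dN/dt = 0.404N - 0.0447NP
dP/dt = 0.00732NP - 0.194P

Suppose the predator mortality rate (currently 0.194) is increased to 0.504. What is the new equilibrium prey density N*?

N* ≈ 68.9

At the interior fixed point, setting dP/dt = 0 with P > 0 fixes N* = (predator death rate)/(NP coefficient) — independent of the other coefficients.
With the change, N* = 0.504/0.00732 = 68.9; it rises from 26.5.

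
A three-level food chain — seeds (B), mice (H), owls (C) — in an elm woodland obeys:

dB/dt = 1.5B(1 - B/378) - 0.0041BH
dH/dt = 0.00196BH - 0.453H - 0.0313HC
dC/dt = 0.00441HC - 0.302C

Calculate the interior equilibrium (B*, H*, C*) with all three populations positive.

B* ≈ 307, H* ≈ 68.5, C* ≈ 4.77

From dC/dt = 0: 0.00441H* = 0.302, so H* = 68.5.
From dB/dt = 0: 1.5(1 - B*/378) = 0.0041·68.5, giving B* = 378·(1 - 0.187) = 307.
From dH/dt = 0: 0.00196·307 - 0.453 = 0.0313C*, so C* = 0.149/0.0313 = 4.77.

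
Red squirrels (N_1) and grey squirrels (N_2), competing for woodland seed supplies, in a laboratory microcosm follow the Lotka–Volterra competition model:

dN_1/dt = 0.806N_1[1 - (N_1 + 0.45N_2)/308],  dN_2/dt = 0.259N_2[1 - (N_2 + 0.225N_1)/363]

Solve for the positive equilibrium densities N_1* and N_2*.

N_1* ≈ 161, N_2* ≈ 327

Setting both brackets to zero gives the nullclines N_1 + 0.45N_2 = 308 and 0.225N_1 + N_2 = 363.
Substituting N_2 = 363 - 0.225N_1 into the first: N_1(1 - 0.45·0.225) = 308 - 0.45·363.
So N_1* = 145/0.899 = 161, and then N_2* = 363 - 0.225·161 = 327.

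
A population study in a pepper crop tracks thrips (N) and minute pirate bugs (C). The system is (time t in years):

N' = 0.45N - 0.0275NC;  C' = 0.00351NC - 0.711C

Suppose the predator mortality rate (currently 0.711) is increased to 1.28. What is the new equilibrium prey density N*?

At the interior fixed point, setting dC/dt = 0 with C > 0 fixes N* = (predator death rate)/(NC coefficient) — independent of the other coefficients.
With the change, N* = 1.28/0.00351 = 365; it rises from 203.

N* ≈ 365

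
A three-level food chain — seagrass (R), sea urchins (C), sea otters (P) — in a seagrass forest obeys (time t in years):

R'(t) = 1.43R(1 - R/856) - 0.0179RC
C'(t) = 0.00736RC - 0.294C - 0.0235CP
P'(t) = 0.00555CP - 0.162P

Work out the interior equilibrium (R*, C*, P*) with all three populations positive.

R* ≈ 543, C* ≈ 29.2, P* ≈ 158

From dP/dt = 0: 0.00555C* = 0.162, so C* = 29.2.
From dR/dt = 0: 1.43(1 - R*/856) = 0.0179·29.2, giving R* = 856·(1 - 0.365) = 543.
From dC/dt = 0: 0.00736·543 - 0.294 = 0.0235P*, so P* = 3.7/0.0235 = 158.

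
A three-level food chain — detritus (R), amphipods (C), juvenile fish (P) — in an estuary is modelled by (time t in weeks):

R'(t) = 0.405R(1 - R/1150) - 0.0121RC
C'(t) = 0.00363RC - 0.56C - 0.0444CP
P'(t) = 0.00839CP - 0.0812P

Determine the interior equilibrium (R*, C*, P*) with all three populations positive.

R* ≈ 817, C* ≈ 9.68, P* ≈ 54.2

From dP/dt = 0: 0.00839C* = 0.0812, so C* = 9.68.
From dR/dt = 0: 0.405(1 - R*/1150) = 0.0121·9.68, giving R* = 1150·(1 - 0.289) = 817.
From dC/dt = 0: 0.00363·817 - 0.56 = 0.0444P*, so P* = 2.41/0.0444 = 54.2.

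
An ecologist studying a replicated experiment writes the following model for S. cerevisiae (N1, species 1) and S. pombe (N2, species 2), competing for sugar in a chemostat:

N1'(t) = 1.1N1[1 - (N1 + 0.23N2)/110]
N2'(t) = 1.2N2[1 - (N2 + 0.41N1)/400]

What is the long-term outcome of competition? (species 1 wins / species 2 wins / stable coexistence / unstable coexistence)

Compare the nullcline intercepts: K1/α12 = 110/0.23 = 478 > K2 = 400; K2/α21 = 400/0.41 = 976 > K1 = 110.
Since both inequalities hold, each species can invade when rare, so the interior equilibrium is stable.

stable coexistence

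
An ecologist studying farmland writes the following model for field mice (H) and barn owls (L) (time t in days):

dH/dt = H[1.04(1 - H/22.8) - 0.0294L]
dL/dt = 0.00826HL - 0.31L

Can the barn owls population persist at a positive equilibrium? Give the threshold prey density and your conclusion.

Threshold H = 37.5; K < 37.5, so no, the predator goes extinct.

The predator equation gives dL/dt > 0 only when H > 0.31/0.00826 = 37.5.
Without the predator, H → K = 22.8. Since 22.8 < 37.5, the predator cannot invade.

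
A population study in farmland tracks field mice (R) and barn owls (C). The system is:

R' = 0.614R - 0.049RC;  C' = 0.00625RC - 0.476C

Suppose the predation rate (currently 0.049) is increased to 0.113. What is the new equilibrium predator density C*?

At the interior fixed point, setting dR/dt = 0 with R > 0 fixes C* = (prey growth rate)/(RC coefficient) — independent of the other coefficients.
With the change, C* = 0.614/0.113 = 5.43; it falls from 12.5.

C* ≈ 5.43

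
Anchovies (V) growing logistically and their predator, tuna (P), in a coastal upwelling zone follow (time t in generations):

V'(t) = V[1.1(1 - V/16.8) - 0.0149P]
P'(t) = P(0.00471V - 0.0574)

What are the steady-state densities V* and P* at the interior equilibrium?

V* ≈ 12.2, P* ≈ 20.3

From dP/dt = 0 with P > 0: 0.00471V* = 0.0574, so V* = 12.2.
Substitute into dV/dt = 0: 1.1(1 - 12.2/16.8) = 0.0149P*.
The bracket is 0.275, giving P* = 0.302/0.0149 = 20.3.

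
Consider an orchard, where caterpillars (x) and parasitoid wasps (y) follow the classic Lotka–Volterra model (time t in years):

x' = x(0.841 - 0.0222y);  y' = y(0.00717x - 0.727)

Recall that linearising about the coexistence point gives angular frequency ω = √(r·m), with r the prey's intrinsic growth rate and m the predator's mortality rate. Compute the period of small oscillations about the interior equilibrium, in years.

Here r = 0.841 and m = 0.727, so r·m = 0.611.
ω = √0.611 = 0.782 per year, hence T = 2π/ω ≈ 8.04 years.

T ≈ 8.04 years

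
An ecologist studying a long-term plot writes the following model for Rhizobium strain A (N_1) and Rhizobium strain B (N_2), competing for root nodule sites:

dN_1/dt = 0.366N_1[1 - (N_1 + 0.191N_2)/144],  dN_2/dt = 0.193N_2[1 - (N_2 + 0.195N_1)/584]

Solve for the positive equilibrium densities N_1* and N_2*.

N_1* ≈ 33.7, N_2* ≈ 577

Setting both brackets to zero gives the nullclines N_1 + 0.191N_2 = 144 and 0.195N_1 + N_2 = 584.
Substituting N_2 = 584 - 0.195N_1 into the first: N_1(1 - 0.191·0.195) = 144 - 0.191·584.
So N_1* = 32.5/0.963 = 33.7, and then N_2* = 584 - 0.195·33.7 = 577.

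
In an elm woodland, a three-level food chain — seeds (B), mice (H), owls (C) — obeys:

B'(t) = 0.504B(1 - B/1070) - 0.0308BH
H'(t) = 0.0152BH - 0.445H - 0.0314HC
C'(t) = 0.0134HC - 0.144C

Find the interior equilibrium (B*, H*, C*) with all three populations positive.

B* ≈ 367, H* ≈ 10.7, C* ≈ 164

From dC/dt = 0: 0.0134H* = 0.144, so H* = 10.7.
From dB/dt = 0: 0.504(1 - B*/1070) = 0.0308·10.7, giving B* = 1070·(1 - 0.657) = 367.
From dH/dt = 0: 0.0152·367 - 0.445 = 0.0314C*, so C* = 5.14/0.0314 = 164.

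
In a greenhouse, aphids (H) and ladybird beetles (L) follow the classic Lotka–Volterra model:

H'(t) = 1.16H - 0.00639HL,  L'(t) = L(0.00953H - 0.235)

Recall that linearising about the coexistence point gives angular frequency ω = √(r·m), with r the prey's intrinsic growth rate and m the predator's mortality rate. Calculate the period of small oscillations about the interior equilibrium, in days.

T ≈ 12 days

Here r = 1.16 and m = 0.235, so r·m = 0.273.
ω = √0.273 = 0.522 per day, hence T = 2π/ω ≈ 12 days.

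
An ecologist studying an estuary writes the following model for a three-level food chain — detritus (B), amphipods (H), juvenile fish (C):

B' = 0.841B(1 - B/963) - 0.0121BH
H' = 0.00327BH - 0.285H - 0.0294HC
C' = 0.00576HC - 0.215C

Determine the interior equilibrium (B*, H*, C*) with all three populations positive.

B* ≈ 446, H* ≈ 37.3, C* ≈ 39.9

From dC/dt = 0: 0.00576H* = 0.215, so H* = 37.3.
From dB/dt = 0: 0.841(1 - B*/963) = 0.0121·37.3, giving B* = 963·(1 - 0.537) = 446.
From dH/dt = 0: 0.00327·446 - 0.285 = 0.0294C*, so C* = 1.17/0.0294 = 39.9.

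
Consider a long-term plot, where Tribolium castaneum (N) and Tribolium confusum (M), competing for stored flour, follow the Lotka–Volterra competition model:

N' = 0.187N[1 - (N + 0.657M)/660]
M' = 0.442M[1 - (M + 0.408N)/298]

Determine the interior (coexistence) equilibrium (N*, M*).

Setting both brackets to zero gives the nullclines N + 0.657M = 660 and 0.408N + M = 298.
Substituting M = 298 - 0.408N into the first: N(1 - 0.657·0.408) = 660 - 0.657·298.
So N* = 464/0.732 = 634, and then M* = 298 - 0.408·634 = 39.2.

N* ≈ 634, M* ≈ 39.2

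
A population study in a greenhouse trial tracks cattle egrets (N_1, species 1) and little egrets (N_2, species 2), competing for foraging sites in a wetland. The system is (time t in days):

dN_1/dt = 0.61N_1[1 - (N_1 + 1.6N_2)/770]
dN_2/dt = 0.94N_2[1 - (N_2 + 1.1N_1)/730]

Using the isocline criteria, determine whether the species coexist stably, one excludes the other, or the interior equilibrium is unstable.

unstable coexistence (outcome depends on initial conditions)

Compare the nullcline intercepts: K1/α12 = 770/1.6 = 481 < K2 = 730; K2/α21 = 730/1.1 = 664 < K1 = 770.
Since both are reversed, neither can invade when rare; the interior point is a saddle.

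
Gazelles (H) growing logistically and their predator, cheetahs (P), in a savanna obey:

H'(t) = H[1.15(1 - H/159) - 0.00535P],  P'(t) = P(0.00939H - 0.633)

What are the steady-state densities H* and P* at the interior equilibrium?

H* ≈ 67.4, P* ≈ 124

From dP/dt = 0 with P > 0: 0.00939H* = 0.633, so H* = 67.4.
Substitute into dH/dt = 0: 1.15(1 - 67.4/159) = 0.00535P*.
The bracket is 0.576, giving P* = 0.662/0.00535 = 124.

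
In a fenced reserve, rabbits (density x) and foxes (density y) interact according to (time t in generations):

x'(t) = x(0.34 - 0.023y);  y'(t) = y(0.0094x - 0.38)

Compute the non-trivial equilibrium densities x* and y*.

Set dy/dt = 0 with y > 0: 0.0094x - 0.38 = 0, so x* = 0.38/0.0094 = 40.4.
Set dx/dt = 0 with x > 0: 0.34 - 0.023y = 0, so y* = 0.34/0.023 = 14.8.

x* ≈ 40.4, y* ≈ 14.8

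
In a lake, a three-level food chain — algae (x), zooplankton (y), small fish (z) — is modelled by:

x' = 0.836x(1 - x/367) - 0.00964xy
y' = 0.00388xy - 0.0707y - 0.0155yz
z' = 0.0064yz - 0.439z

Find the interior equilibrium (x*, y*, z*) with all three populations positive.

From dz/dt = 0: 0.0064y* = 0.439, so y* = 68.6.
From dx/dt = 0: 0.836(1 - x*/367) = 0.00964·68.6, giving x* = 367·(1 - 0.791) = 76.7.
From dy/dt = 0: 0.00388·76.7 - 0.0707 = 0.0155z*, so z* = 0.227/0.0155 = 14.6.

x* ≈ 76.7, y* ≈ 68.6, z* ≈ 14.6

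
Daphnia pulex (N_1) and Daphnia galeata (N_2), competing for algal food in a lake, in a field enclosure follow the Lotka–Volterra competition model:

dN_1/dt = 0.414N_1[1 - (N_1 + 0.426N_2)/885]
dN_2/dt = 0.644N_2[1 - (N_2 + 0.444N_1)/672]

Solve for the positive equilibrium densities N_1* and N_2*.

N_1* ≈ 738, N_2* ≈ 344

Setting both brackets to zero gives the nullclines N_1 + 0.426N_2 = 885 and 0.444N_1 + N_2 = 672.
Substituting N_2 = 672 - 0.444N_1 into the first: N_1(1 - 0.426·0.444) = 885 - 0.426·672.
So N_1* = 599/0.811 = 738, and then N_2* = 672 - 0.444·738 = 344.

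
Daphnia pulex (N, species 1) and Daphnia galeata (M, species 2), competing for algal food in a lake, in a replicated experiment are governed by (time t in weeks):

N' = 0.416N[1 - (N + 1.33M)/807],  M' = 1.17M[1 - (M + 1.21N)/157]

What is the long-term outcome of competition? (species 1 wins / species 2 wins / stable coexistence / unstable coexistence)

species 1 excludes species 2

Compare the nullcline intercepts: K1/α12 = 807/1.33 = 607 > K2 = 157; K2/α21 = 157/1.21 = 130 < K1 = 807.
Since the inequalities point opposite ways, species 1 can invade but species 2 cannot.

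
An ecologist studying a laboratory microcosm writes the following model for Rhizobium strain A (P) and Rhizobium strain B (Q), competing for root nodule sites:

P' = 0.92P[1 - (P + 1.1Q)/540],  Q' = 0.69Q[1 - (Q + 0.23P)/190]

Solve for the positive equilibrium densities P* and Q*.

P* ≈ 443, Q* ≈ 88.1

Setting both brackets to zero gives the nullclines P + 1.1Q = 540 and 0.23P + Q = 190.
Substituting Q = 190 - 0.23P into the first: P(1 - 1.1·0.23) = 540 - 1.1·190.
So P* = 331/0.747 = 443, and then Q* = 190 - 0.23·443 = 88.1.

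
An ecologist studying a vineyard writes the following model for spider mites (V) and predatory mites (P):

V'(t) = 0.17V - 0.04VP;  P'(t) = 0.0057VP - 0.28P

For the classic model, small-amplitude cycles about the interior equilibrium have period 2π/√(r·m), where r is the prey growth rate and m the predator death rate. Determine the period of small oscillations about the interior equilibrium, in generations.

Here r = 0.17 and m = 0.28, so r·m = 0.0476.
ω = √0.0476 = 0.218 per generation, hence T = 2π/ω ≈ 28.8 generations.

T ≈ 28.8 generations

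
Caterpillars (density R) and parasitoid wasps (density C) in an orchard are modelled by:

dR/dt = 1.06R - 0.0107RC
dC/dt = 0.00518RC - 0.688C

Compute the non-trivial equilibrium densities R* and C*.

Set dC/dt = 0 with C > 0: 0.00518R - 0.688 = 0, so R* = 0.688/0.00518 = 133.
Set dR/dt = 0 with R > 0: 1.06 - 0.0107C = 0, so C* = 1.06/0.0107 = 99.1.

R* ≈ 133, C* ≈ 99.1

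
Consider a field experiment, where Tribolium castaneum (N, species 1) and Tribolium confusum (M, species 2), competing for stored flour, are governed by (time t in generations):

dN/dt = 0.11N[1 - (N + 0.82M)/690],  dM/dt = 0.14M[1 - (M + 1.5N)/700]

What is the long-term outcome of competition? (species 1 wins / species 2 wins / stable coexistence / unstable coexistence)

Compare the nullcline intercepts: K1/α12 = 690/0.82 = 841 > K2 = 700; K2/α21 = 700/1.5 = 467 < K1 = 690.
Since the inequalities point opposite ways, species 1 can invade but species 2 cannot.

species 1 excludes species 2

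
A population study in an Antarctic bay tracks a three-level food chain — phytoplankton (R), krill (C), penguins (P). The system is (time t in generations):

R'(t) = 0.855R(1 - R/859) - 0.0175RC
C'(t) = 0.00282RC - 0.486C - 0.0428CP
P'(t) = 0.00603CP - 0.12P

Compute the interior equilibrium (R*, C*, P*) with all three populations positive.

R* ≈ 509, C* ≈ 19.9, P* ≈ 22.2

From dP/dt = 0: 0.00603C* = 0.12, so C* = 19.9.
From dR/dt = 0: 0.855(1 - R*/859) = 0.0175·19.9, giving R* = 859·(1 - 0.407) = 509.
From dC/dt = 0: 0.00282·509 - 0.486 = 0.0428P*, so P* = 0.95/0.0428 = 22.2.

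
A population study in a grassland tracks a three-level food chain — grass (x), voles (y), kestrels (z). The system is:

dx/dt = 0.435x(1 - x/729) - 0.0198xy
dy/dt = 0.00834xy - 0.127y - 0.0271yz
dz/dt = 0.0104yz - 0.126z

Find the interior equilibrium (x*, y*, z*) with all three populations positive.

From dz/dt = 0: 0.0104y* = 0.126, so y* = 12.1.
From dx/dt = 0: 0.435(1 - x*/729) = 0.0198·12.1, giving x* = 729·(1 - 0.551) = 327.
From dy/dt = 0: 0.00834·327 - 0.127 = 0.0271z*, so z* = 2.6/0.0271 = 95.9.

x* ≈ 327, y* ≈ 12.1, z* ≈ 95.9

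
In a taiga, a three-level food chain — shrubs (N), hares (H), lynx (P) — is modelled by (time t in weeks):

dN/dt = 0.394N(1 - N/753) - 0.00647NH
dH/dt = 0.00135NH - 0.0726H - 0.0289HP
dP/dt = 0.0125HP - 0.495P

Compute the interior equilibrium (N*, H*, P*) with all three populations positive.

N* ≈ 263, H* ≈ 39.6, P* ≈ 9.79

From dP/dt = 0: 0.0125H* = 0.495, so H* = 39.6.
From dN/dt = 0: 0.394(1 - N*/753) = 0.00647·39.6, giving N* = 753·(1 - 0.65) = 263.
From dH/dt = 0: 0.00135·263 - 0.0726 = 0.0289P*, so P* = 0.283/0.0289 = 9.79.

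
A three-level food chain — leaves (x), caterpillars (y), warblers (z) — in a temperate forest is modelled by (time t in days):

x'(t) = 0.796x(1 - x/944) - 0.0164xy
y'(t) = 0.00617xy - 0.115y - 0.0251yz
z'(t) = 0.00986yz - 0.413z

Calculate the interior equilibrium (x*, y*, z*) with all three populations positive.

x* ≈ 129, y* ≈ 41.9, z* ≈ 27.2

From dz/dt = 0: 0.00986y* = 0.413, so y* = 41.9.
From dx/dt = 0: 0.796(1 - x*/944) = 0.0164·41.9, giving x* = 944·(1 - 0.863) = 129.
From dy/dt = 0: 0.00617·129 - 0.115 = 0.0251z*, so z* = 0.683/0.0251 = 27.2.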